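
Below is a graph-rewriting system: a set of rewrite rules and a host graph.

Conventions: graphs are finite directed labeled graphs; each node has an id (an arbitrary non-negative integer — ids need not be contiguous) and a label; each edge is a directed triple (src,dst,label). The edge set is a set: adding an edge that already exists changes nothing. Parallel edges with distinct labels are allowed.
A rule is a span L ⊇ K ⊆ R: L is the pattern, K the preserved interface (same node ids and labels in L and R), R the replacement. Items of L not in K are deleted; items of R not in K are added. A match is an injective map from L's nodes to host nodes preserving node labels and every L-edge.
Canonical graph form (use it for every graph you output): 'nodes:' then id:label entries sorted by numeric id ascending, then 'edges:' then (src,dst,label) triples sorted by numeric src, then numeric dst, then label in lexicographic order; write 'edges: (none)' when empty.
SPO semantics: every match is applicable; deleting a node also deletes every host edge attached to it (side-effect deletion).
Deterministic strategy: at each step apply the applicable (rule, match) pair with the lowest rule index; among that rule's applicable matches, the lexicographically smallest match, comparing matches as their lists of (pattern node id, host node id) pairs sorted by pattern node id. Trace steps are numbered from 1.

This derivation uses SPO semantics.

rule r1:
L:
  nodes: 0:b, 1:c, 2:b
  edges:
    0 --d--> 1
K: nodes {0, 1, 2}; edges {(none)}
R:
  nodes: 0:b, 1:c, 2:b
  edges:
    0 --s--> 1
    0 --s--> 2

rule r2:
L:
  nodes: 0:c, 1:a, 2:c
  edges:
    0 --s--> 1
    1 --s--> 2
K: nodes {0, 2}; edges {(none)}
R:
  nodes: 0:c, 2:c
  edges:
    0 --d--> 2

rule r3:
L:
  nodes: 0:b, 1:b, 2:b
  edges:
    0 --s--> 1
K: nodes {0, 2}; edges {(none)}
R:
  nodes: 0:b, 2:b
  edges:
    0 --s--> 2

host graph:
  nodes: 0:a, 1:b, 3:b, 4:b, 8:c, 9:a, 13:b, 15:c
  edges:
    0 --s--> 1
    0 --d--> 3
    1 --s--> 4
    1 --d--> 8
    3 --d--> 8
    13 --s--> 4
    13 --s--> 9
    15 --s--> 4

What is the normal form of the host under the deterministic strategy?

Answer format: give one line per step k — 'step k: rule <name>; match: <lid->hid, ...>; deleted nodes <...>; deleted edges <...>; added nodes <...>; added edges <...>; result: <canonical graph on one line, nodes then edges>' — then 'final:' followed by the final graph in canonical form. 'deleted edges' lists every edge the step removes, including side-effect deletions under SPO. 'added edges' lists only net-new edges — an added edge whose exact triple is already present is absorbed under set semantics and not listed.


step 1: rule r1; match: 0->1, 1->8, 2->3; deleted nodes (none); deleted edges (1,8,d); added nodes (none); added edges (1,3,s); (1,8,s); result: nodes: 0:a, 1:b, 3:b, 4:b, 8:c, 9:a, 13:b, 15:c edges: (0,1,s); (0,3,d); (1,3,s); (1,4,s); (1,8,s); (3,8,d); (13,4,s); (13,9,s); (15,4,s)
step 2: rule r1; match: 0->3, 1->8, 2->1; deleted nodes (none); deleted edges (3,8,d); added nodes (none); added edges (3,1,s); (3,8,s); result: nodes: 0:a, 1:b, 3:b, 4:b, 8:c, 9:a, 13:b, 15:c edges: (0,1,s); (0,3,d); (1,3,s); (1,4,s); (1,8,s); (3,1,s); (3,8,s); (13,4,s); (13,9,s); (15,4,s)
step 3: rule r3; match: 0->1, 1->3, 2->4; deleted nodes 3; deleted edges (0,3,d); (1,3,s); (3,1,s); (3,8,s); added nodes (none); added edges (none); result: nodes: 0:a, 1:b, 4:b, 8:c, 9:a, 13:b, 15:c edges: (0,1,s); (1,4,s); (1,8,s); (13,4,s); (13,9,s); (15,4,s)
step 4: rule r3; match: 0->1, 1->4, 2->13; deleted nodes 4; deleted edges (1,4,s); (13,4,s); (15,4,s); added nodes (none); added edges (1,13,s); result: nodes: 0:a, 1:b, 8:c, 9:a, 13:b, 15:c edges: (0,1,s); (1,8,s); (1,13,s); (13,9,s)
final:
nodes: 0:a, 1:b, 8:c, 9:a, 13:b, 15:c
edges: (0,1,s); (1,8,s); (1,13,s); (13,9,s)


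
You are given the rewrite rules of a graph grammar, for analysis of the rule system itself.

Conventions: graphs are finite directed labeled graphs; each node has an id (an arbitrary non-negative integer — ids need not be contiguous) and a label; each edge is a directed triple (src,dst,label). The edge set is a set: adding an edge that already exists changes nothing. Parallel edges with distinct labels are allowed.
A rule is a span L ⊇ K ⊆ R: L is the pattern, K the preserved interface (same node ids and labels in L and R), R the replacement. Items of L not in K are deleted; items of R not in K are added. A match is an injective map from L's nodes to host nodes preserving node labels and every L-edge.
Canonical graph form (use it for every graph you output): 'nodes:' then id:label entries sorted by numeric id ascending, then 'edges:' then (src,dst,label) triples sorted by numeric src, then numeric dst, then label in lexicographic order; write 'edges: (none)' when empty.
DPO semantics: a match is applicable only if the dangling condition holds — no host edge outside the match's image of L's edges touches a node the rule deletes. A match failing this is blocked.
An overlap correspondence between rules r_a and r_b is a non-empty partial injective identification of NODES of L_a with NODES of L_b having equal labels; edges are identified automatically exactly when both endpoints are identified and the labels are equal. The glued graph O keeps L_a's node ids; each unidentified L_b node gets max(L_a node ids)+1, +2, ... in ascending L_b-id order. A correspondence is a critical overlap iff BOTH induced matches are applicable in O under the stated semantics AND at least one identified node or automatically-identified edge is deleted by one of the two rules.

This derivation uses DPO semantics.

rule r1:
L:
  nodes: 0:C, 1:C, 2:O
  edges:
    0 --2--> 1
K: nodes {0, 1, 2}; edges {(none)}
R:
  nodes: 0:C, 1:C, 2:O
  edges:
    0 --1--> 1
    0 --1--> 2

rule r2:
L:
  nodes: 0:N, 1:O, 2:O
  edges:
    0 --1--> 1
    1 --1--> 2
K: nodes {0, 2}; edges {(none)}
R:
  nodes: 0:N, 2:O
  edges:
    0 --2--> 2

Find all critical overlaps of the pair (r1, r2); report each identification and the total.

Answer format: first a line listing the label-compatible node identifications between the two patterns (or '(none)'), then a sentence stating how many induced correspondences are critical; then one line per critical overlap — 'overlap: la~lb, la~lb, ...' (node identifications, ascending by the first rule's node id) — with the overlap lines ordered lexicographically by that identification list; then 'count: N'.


label-compatible node identifications between L(r1) and L(r2): 2~1, 2~2
1 of the induced correspondences is a critical overlap of r1 and r2.
overlap: 2~1
count: 1


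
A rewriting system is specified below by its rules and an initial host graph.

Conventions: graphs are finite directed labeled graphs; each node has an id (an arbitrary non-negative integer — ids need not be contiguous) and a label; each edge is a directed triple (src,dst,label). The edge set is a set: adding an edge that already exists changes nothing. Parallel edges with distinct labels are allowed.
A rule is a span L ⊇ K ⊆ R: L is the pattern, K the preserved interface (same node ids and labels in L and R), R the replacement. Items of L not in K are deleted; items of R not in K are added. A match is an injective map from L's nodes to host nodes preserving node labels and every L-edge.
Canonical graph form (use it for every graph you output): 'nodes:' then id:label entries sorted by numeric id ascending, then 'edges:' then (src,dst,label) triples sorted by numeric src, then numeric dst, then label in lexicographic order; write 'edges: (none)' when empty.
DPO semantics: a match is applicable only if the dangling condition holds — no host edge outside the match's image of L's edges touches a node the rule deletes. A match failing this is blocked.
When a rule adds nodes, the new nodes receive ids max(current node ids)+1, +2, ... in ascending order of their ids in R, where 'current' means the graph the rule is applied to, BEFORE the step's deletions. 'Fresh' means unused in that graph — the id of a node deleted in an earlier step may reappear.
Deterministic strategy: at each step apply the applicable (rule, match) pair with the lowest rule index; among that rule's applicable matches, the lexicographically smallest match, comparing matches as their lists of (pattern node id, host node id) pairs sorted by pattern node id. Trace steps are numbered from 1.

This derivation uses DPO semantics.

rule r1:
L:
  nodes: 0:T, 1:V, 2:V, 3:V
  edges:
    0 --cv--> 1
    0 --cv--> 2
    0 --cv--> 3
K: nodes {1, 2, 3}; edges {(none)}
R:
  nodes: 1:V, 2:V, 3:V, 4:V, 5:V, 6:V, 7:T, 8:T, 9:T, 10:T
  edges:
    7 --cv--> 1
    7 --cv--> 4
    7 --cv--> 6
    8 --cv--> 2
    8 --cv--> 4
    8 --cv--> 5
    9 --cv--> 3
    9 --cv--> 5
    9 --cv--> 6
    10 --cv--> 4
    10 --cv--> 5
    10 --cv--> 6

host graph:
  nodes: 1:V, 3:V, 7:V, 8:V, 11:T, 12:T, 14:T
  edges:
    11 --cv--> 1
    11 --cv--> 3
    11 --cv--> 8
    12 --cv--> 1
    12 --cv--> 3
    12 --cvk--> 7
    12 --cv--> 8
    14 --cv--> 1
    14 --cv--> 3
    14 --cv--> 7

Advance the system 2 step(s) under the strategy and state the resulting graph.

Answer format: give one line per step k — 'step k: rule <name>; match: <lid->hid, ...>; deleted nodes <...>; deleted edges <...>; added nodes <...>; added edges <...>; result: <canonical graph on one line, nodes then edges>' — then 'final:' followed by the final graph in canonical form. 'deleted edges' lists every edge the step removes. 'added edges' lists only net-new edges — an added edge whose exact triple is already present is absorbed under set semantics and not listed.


step 1: rule r1; match: 0->11, 1->1, 2->3, 3->8; deleted nodes 11; deleted edges (11,1,cv); (11,3,cv); (11,8,cv); added nodes 15, 16, 17, 18, 19, 20, 21; added edges (18,1,cv); (18,15,cv); (18,17,cv); (19,3,cv); (19,15,cv); (19,16,cv); (20,8,cv); (20,16,cv); (20,17,cv); (21,15,cv); (21,16,cv); (21,17,cv); result: nodes: 1:V, 3:V, 7:V, 8:V, 12:T, 14:T, 15:V, 16:V, 17:V, 18:T, 19:T, 20:T, 21:T edges: (12,1,cv); (12,3,cv); (12,7,cvk); (12,8,cv); (14,1,cv); (14,3,cv); (14,7,cv); (18,1,cv); (18,15,cv); (18,17,cv); (19,3,cv); (19,15,cv); (19,16,cv); (20,8,cv); (20,16,cv); (20,17,cv); (21,15,cv); (21,16,cv); (21,17,cv)
step 2: rule r1; match: 0->14, 1->1, 2->3, 3->7; deleted nodes 14; deleted edges (14,1,cv); (14,3,cv); (14,7,cv); added nodes 22, 23, 24, 25, 26, 27, 28; added edges (25,1,cv); (25,22,cv); (25,24,cv); (26,3,cv); (26,22,cv); (26,23,cv); (27,7,cv); (27,23,cv); (27,24,cv); (28,22,cv); (28,23,cv); (28,24,cv); result: nodes: 1:V, 3:V, 7:V, 8:V, 12:T, 15:V, 16:V, 17:V, 18:T, 19:T, 20:T, 21:T, 22:V, 23:V, 24:V, 25:T, 26:T, 27:T, 28:T edges: (12,1,cv); (12,3,cv); (12,7,cvk); (12,8,cv); (18,1,cv); (18,15,cv); (18,17,cv); (19,3,cv); (19,15,cv); (19,16,cv); (20,8,cv); (20,16,cv); (20,17,cv); (21,15,cv); (21,16,cv); (21,17,cv); (25,1,cv); (25,22,cv); (25,24,cv); (26,3,cv); (26,22,cv); (26,23,cv); (27,7,cv); (27,23,cv); (27,24,cv); (28,22,cv); (28,23,cv); (28,24,cv)
final:
nodes: 1:V, 3:V, 7:V, 8:V, 12:T, 15:V, 16:V, 17:V, 18:T, 19:T, 20:T, 21:T, 22:V, 23:V, 24:V, 25:T, 26:T, 27:T, 28:T
edges: (12,1,cv); (12,3,cv); (12,7,cvk); (12,8,cv); (18,1,cv); (18,15,cv); (18,17,cv); (19,3,cv); (19,15,cv); (19,16,cv); (20,8,cv); (20,16,cv); (20,17,cv); (21,15,cv); (21,16,cv); (21,17,cv); (25,1,cv); (25,22,cv); (25,24,cv); (26,3,cv); (26,22,cv); (26,23,cv); (27,7,cv); (27,23,cv); (27,24,cv); (28,22,cv); (28,23,cv); (28,24,cv)


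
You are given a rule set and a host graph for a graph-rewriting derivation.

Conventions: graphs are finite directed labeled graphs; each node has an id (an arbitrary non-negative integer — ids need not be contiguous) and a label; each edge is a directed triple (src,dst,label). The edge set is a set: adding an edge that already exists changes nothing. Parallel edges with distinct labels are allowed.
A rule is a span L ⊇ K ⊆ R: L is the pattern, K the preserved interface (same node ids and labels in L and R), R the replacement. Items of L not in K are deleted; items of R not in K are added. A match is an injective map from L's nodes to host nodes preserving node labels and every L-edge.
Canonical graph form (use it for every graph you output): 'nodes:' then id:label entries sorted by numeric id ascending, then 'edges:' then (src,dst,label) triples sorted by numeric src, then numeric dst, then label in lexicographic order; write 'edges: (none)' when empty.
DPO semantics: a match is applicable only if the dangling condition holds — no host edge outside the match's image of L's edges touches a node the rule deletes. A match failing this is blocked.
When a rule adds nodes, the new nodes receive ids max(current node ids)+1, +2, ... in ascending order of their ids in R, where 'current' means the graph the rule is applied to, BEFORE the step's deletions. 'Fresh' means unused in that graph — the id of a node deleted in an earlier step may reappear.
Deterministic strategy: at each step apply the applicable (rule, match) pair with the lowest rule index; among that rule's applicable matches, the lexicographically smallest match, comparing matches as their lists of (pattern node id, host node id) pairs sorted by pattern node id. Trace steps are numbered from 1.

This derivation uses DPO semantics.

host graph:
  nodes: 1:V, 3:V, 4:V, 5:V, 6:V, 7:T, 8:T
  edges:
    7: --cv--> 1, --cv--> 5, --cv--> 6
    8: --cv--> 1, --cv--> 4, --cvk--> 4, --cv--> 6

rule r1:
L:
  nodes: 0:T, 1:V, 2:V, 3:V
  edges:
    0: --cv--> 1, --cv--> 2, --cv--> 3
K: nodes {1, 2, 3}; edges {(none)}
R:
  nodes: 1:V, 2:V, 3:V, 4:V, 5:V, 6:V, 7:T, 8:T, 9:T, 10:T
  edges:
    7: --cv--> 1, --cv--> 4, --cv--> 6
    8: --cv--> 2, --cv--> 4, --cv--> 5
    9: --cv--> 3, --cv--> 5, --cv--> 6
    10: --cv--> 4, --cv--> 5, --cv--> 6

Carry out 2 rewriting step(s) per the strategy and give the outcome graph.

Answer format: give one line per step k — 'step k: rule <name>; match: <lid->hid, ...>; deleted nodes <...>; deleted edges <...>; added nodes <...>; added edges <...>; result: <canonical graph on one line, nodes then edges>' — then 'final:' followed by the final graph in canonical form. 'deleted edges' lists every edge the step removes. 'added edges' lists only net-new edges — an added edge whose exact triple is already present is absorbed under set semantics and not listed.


step 1: rule r1; match: 0->7, 1->1, 2->5, 3->6; deleted nodes 7; deleted edges (7,1,cv); (7,5,cv); (7,6,cv); added nodes 9, 10, 11, 12, 13, 14, 15; added edges (12,1,cv); (12,9,cv); (12,11,cv); (13,5,cv); (13,9,cv); (13,10,cv); (14,6,cv); (14,10,cv); (14,11,cv); (15,9,cv); (15,10,cv); (15,11,cv); result: nodes: 1:V, 3:V, 4:V, 5:V, 6:V, 8:T, 9:V, 10:V, 11:V, 12:T, 13:T, 14:T, 15:T edges: (8,1,cv); (8,4,cv); (8,4,cvk); (8,6,cv); (12,1,cv); (12,9,cv); (12,11,cv); (13,5,cv); (13,9,cv); (13,10,cv); (14,6,cv); (14,10,cv); (14,11,cv); (15,9,cv); (15,10,cv); (15,11,cv)
step 2: rule r1; match: 0->12, 1->1, 2->9, 3->11; deleted nodes 12; deleted edges (12,1,cv); (12,9,cv); (12,11,cv); added nodes 16, 17, 18, 19, 20, 21, 22; added edges (19,1,cv); (19,16,cv); (19,18,cv); (20,9,cv); (20,16,cv); (20,17,cv); (21,11,cv); (21,17,cv); (21,18,cv); (22,16,cv); (22,17,cv); (22,18,cv); result: nodes: 1:V, 3:V, 4:V, 5:V, 6:V, 8:T, 9:V, 10:V, 11:V, 13:T, 14:T, 15:T, 16:V, 17:V, 18:V, 19:T, 20:T, 21:T, 22:T edges: (8,1,cv); (8,4,cv); (8,4,cvk); (8,6,cv); (13,5,cv); (13,9,cv); (13,10,cv); (14,6,cv); (14,10,cv); (14,11,cv); (15,9,cv); (15,10,cv); (15,11,cv); (19,1,cv); (19,16,cv); (19,18,cv); (20,9,cv); (20,16,cv); (20,17,cv); (21,11,cv); (21,17,cv); (21,18,cv); (22,16,cv); (22,17,cv); (22,18,cv)
final:
nodes: 1:V, 3:V, 4:V, 5:V, 6:V, 8:T, 9:V, 10:V, 11:V, 13:T, 14:T, 15:T, 16:V, 17:V, 18:V, 19:T, 20:T, 21:T, 22:T
edges: (8,1,cv); (8,4,cv); (8,4,cvk); (8,6,cv); (13,5,cv); (13,9,cv); (13,10,cv); (14,6,cv); (14,10,cv); (14,11,cv); (15,9,cv); (15,10,cv); (15,11,cv); (19,1,cv); (19,16,cv); (19,18,cv); (20,9,cv); (20,16,cv); (20,17,cv); (21,11,cv); (21,17,cv); (21,18,cv); (22,16,cv); (22,17,cv); (22,18,cv)


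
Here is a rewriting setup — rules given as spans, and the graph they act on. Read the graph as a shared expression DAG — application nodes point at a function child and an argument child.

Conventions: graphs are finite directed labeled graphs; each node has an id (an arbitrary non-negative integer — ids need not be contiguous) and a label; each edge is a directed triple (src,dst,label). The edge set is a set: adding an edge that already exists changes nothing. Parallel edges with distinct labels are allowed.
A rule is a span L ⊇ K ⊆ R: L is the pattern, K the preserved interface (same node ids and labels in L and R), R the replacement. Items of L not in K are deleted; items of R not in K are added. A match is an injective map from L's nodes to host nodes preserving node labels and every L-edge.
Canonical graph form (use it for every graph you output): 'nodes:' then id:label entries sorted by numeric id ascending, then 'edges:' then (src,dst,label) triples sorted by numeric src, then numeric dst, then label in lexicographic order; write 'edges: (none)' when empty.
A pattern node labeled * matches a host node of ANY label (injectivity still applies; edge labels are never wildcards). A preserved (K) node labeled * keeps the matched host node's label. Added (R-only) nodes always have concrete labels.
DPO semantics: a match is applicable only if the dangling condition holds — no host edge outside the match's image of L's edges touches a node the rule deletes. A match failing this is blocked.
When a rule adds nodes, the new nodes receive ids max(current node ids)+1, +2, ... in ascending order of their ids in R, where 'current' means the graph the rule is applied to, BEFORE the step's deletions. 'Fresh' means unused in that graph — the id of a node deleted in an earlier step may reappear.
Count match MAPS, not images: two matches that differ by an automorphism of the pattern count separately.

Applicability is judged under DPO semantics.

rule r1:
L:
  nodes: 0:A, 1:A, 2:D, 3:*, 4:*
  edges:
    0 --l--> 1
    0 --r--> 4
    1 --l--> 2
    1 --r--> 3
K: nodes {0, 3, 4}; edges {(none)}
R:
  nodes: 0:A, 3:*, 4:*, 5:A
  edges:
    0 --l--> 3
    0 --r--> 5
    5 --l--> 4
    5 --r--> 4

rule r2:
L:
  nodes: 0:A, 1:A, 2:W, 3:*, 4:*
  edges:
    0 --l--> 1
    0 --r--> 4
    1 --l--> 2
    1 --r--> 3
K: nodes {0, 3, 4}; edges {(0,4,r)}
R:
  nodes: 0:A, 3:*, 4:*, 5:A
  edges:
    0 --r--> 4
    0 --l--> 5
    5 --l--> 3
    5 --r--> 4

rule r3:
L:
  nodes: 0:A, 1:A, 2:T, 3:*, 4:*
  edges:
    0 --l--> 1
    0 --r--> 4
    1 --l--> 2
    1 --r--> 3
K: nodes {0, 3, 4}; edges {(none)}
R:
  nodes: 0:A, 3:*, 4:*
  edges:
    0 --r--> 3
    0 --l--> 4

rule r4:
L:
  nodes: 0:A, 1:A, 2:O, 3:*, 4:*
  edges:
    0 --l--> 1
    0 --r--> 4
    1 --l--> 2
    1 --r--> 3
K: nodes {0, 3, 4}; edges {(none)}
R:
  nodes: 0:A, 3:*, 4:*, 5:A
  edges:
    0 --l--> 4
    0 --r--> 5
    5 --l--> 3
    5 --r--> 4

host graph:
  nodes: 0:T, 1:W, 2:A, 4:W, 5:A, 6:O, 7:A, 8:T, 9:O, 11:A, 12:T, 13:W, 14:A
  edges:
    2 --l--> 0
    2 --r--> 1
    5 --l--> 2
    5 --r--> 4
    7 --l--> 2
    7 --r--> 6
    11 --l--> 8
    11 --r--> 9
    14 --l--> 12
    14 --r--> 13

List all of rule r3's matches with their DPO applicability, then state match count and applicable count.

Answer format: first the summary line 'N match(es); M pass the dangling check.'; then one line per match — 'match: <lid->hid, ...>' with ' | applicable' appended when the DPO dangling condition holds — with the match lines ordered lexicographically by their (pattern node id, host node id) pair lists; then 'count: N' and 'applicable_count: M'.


2 match(es); 0 pass the dangling check.
match: 0->5, 1->2, 2->0, 3->1, 4->4
match: 0->7, 1->2, 2->0, 3->1, 4->6
count: 2
applicable_count: 0


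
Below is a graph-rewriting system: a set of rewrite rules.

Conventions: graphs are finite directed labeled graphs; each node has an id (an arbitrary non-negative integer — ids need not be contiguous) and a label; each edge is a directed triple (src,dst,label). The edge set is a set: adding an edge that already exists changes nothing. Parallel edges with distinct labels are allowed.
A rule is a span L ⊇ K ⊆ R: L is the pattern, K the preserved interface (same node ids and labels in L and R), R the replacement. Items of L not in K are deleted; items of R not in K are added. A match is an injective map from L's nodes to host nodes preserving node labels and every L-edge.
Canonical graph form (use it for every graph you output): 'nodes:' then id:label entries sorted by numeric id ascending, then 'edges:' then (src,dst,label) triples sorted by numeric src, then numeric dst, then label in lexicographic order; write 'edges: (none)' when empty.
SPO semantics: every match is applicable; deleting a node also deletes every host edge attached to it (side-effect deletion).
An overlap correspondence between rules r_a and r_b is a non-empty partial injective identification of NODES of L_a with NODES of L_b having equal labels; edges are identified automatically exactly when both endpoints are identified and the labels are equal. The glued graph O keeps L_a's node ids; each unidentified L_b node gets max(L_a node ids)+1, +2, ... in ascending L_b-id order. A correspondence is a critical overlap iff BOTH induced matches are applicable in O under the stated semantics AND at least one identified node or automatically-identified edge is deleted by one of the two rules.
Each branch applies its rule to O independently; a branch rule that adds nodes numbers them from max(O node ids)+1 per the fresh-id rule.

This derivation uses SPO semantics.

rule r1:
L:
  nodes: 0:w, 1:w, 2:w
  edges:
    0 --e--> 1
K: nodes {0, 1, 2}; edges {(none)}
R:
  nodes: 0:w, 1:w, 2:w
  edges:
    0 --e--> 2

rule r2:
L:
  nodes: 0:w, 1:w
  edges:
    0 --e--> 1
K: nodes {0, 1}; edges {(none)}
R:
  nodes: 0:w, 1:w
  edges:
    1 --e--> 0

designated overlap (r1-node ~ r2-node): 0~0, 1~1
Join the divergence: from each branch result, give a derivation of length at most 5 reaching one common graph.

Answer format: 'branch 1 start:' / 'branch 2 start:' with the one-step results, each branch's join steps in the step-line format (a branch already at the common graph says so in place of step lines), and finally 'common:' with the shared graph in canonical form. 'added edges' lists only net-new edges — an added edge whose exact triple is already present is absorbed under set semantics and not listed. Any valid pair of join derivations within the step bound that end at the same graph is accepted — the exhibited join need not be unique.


branch 1 start:
nodes: 0:w, 1:w, 2:w
edges: (0,2,e)
branch 2 start:
nodes: 0:w, 1:w, 2:w
edges: (1,0,e)
branch 1 step 1: rule r1; match: 0->0, 1->2, 2->1; deleted nodes (none); deleted edges (0,2,e); added nodes (none); added edges (0,1,e); result: nodes: 0:w, 1:w, 2:w edges: (0,1,e)
branch 2 step 1: rule r2; match: 0->1, 1->0; deleted nodes (none); deleted edges (1,0,e); added nodes (none); added edges (0,1,e); result: nodes: 0:w, 1:w, 2:w edges: (0,1,e)
common:
nodes: 0:w, 1:w, 2:w
edges: (0,1,e)


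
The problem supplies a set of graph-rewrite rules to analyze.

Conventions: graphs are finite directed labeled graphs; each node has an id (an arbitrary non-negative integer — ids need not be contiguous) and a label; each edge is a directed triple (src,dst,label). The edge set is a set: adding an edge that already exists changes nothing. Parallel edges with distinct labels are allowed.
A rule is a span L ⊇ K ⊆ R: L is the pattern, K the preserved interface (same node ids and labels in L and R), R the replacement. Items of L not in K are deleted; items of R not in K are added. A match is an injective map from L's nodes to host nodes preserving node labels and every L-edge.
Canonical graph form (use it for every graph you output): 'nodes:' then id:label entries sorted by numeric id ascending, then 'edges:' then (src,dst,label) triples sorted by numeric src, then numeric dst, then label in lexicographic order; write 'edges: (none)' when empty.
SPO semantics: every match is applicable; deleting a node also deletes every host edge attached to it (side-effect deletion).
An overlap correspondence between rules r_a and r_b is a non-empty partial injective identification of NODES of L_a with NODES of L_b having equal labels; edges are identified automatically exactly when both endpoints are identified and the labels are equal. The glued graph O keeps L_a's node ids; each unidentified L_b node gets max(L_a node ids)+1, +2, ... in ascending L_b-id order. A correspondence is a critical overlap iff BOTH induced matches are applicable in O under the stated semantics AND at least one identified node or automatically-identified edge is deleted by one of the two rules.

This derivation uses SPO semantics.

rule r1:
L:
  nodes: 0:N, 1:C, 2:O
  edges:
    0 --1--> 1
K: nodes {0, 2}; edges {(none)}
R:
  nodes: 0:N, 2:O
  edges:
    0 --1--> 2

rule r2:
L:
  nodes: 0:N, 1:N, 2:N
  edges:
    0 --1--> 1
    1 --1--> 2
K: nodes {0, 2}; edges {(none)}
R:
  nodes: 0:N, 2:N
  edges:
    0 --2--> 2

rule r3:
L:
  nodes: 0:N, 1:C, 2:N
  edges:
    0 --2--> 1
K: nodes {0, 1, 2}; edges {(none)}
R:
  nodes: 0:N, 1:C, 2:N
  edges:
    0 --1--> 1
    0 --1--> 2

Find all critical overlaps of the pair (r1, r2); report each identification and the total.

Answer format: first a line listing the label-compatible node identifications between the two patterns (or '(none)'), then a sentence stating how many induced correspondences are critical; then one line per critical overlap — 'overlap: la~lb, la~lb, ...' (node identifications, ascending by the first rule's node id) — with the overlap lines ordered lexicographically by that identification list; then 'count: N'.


label-compatible node identifications between L(r1) and L(r2): 0~0, 0~1, 0~2
1 of the induced correspondences is a critical overlap of r1 and r2.
overlap: 0~1
count: 1


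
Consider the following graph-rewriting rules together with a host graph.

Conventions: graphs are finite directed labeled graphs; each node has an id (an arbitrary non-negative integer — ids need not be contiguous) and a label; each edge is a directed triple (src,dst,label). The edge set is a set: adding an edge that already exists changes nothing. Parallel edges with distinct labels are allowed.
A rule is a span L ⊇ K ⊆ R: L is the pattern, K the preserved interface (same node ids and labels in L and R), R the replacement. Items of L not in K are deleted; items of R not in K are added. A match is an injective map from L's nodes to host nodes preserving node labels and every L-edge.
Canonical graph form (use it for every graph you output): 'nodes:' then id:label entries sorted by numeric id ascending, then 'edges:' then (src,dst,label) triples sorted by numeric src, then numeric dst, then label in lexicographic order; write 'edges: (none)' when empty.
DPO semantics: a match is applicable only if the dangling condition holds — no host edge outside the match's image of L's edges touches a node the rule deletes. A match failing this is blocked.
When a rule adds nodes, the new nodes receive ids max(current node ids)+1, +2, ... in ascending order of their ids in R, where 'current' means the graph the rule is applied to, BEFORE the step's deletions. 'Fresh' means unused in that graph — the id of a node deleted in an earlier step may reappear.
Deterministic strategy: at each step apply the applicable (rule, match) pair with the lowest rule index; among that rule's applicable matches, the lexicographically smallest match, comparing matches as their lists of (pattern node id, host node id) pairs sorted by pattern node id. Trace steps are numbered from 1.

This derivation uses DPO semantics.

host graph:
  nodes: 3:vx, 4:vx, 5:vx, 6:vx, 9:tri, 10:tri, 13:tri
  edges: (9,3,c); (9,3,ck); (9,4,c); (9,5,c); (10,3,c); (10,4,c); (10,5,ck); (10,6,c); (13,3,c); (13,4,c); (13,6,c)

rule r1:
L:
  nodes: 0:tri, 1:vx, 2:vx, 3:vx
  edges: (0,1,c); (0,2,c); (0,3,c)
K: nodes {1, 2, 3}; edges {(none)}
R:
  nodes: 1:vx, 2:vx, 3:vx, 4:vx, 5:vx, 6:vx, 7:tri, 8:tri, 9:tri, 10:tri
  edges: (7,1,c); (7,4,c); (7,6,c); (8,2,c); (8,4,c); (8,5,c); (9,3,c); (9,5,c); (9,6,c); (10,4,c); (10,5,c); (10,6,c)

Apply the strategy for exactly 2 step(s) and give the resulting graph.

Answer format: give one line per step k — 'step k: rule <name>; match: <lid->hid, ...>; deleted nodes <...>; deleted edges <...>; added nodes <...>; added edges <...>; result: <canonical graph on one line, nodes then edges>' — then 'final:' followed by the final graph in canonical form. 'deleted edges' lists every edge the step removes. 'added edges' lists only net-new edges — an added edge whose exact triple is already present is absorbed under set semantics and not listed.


step 1: rule r1; match: 0->13, 1->3, 2->4, 3->6; deleted nodes 13; deleted edges (13,3,c); (13,4,c); (13,6,c); added nodes 14, 15, 16, 17, 18, 19, 20; added edges (17,3,c); (17,14,c); (17,16,c); (18,4,c); (18,14,c); (18,15,c); (19,6,c); (19,15,c); (19,16,c); (20,14,c); (20,15,c); (20,16,c); result: nodes: 3:vx, 4:vx, 5:vx, 6:vx, 9:tri, 10:tri, 14:vx, 15:vx, 16:vx, 17:tri, 18:tri, 19:tri, 20:tri edges: (9,3,c); (9,3,ck); (9,4,c); (9,5,c); (10,3,c); (10,4,c); (10,5,ck); (10,6,c); (17,3,c); (17,14,c); (17,16,c); (18,4,c); (18,14,c); (18,15,c); (19,6,c); (19,15,c); (19,16,c); (20,14,c); (20,15,c); (20,16,c)
step 2: rule r1; match: 0->17, 1->3, 2->14, 3->16; deleted nodes 17; deleted edges (17,3,c); (17,14,c); (17,16,c); added nodes 21, 22, 23, 24, 25, 26, 27; added edges (24,3,c); (24,21,c); (24,23,c); (25,14,c); (25,21,c); (25,22,c); (26,16,c); (26,22,c); (26,23,c); (27,21,c); (27,22,c); (27,23,c); result: nodes: 3:vx, 4:vx, 5:vx, 6:vx, 9:tri, 10:tri, 14:vx, 15:vx, 16:vx, 18:tri, 19:tri, 20:tri, 21:vx, 22:vx, 23:vx, 24:tri, 25:tri, 26:tri, 27:tri edges: (9,3,c); (9,3,ck); (9,4,c); (9,5,c); (10,3,c); (10,4,c); (10,5,ck); (10,6,c); (18,4,c); (18,14,c); (18,15,c); (19,6,c); (19,15,c); (19,16,c); (20,14,c); (20,15,c); (20,16,c); (24,3,c); (24,21,c); (24,23,c); (25,14,c); (25,21,c); (25,22,c); (26,16,c); (26,22,c); (26,23,c); (27,21,c); (27,22,c); (27,23,c)
final:
nodes: 3:vx, 4:vx, 5:vx, 6:vx, 9:tri, 10:tri, 14:vx, 15:vx, 16:vx, 18:tri, 19:tri, 20:tri, 21:vx, 22:vx, 23:vx, 24:tri, 25:tri, 26:tri, 27:tri
edges: (9,3,c); (9,3,ck); (9,4,c); (9,5,c); (10,3,c); (10,4,c); (10,5,ck); (10,6,c); (18,4,c); (18,14,c); (18,15,c); (19,6,c); (19,15,c); (19,16,c); (20,14,c); (20,15,c); (20,16,c); (24,3,c); (24,21,c); (24,23,c); (25,14,c); (25,21,c); (25,22,c); (26,16,c); (26,22,c); (26,23,c); (27,21,c); (27,22,c); (27,23,c)


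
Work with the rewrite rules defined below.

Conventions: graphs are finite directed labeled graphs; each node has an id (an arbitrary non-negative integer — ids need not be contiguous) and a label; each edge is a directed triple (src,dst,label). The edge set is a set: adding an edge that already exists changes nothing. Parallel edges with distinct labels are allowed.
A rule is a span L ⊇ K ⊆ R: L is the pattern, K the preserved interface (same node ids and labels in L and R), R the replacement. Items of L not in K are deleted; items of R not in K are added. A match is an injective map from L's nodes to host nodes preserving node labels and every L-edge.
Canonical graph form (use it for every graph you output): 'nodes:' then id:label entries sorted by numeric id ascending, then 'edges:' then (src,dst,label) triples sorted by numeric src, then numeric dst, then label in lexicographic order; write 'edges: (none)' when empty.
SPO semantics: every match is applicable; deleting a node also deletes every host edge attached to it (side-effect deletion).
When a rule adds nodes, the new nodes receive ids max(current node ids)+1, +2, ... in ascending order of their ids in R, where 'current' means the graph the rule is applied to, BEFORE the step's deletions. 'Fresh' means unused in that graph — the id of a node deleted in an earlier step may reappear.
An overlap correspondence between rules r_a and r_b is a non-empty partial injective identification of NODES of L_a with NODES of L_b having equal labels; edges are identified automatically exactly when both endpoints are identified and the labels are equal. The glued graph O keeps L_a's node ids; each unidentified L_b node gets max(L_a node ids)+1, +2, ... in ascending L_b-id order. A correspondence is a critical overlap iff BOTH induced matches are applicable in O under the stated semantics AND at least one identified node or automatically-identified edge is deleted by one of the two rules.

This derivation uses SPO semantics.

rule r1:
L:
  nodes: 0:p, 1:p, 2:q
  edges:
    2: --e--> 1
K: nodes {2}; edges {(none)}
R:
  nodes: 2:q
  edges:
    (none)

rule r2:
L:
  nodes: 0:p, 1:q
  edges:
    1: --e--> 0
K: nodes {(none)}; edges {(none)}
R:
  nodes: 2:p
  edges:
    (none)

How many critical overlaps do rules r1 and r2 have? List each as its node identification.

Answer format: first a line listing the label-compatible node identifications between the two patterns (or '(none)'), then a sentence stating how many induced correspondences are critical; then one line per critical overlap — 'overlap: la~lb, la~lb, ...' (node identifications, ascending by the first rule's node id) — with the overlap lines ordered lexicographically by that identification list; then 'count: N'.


label-compatible node identifications between L(r1) and L(r2): 0~0, 1~0, 2~1
5 of the induced correspondences are critical overlaps of r1 and r2.
overlap: 0~0
overlap: 0~0, 2~1
overlap: 1~0
overlap: 1~0, 2~1
overlap: 2~1
count: 5


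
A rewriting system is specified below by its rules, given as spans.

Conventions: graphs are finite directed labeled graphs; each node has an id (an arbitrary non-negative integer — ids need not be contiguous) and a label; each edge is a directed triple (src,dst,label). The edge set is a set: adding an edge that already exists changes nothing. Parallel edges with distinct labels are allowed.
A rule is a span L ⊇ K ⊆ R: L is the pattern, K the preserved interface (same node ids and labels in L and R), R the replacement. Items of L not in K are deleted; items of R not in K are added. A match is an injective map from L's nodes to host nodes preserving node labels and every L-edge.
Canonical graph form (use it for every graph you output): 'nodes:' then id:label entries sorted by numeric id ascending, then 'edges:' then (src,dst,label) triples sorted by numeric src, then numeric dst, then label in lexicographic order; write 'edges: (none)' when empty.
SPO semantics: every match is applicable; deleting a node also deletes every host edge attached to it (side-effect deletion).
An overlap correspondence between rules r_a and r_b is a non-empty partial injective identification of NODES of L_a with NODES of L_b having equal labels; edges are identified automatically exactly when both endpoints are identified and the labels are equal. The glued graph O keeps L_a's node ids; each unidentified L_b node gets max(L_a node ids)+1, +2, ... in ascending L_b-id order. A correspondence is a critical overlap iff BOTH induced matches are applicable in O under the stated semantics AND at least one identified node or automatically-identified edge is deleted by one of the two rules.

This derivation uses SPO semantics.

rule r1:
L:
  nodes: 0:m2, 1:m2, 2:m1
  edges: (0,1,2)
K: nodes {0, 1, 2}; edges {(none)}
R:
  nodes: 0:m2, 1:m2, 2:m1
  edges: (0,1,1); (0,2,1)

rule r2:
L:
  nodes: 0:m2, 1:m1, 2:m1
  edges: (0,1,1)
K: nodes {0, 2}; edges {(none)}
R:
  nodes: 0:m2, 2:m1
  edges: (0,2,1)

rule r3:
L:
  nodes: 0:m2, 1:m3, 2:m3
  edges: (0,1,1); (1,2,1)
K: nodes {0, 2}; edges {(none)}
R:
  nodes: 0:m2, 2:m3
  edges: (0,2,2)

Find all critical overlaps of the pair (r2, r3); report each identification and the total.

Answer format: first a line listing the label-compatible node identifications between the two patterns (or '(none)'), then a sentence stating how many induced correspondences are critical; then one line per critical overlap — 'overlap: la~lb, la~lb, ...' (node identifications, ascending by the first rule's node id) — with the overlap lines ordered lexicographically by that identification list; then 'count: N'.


label-compatible node identifications between L(r2) and L(r3): 0~0
0 of the induced correspondences are critical overlaps of r2 and r3.
count: 0


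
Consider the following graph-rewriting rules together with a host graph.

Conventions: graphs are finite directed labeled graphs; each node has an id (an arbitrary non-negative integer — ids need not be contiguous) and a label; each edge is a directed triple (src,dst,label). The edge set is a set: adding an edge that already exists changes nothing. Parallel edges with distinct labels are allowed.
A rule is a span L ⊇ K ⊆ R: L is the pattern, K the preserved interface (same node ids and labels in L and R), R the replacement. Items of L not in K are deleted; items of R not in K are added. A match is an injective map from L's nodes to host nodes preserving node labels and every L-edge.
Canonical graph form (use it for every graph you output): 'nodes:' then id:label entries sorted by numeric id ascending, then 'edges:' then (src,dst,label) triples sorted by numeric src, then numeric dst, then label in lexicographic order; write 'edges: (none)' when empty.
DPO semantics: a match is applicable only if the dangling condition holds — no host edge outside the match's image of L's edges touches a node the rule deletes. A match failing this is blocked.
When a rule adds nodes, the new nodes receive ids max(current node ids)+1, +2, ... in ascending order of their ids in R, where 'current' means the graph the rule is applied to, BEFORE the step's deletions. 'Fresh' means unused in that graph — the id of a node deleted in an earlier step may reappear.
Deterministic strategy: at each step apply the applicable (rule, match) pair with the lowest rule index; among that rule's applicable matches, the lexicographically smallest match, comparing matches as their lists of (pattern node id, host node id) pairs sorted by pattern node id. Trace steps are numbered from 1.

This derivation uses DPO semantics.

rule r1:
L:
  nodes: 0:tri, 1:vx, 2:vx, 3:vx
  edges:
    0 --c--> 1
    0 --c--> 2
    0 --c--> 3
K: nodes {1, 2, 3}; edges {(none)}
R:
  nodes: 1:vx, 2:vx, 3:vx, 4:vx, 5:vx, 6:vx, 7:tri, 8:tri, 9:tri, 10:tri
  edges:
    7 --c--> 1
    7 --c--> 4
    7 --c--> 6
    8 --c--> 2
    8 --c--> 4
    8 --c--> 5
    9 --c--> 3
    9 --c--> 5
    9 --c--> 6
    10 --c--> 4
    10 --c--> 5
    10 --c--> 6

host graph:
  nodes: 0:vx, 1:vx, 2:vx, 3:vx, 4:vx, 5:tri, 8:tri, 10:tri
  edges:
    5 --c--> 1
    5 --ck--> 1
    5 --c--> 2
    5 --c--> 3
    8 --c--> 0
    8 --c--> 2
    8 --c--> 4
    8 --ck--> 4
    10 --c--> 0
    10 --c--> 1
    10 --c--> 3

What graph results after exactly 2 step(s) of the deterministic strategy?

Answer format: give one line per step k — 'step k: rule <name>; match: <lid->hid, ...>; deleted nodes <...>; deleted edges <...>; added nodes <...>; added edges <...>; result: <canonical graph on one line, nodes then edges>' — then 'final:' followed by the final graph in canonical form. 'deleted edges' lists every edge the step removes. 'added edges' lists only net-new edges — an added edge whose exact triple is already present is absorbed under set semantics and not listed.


step 1: rule r1; match: 0->10, 1->0, 2->1, 3->3; deleted nodes 10; deleted edges (10,0,c); (10,1,c); (10,3,c); added nodes 11, 12, 13, 14, 15, 16, 17; added edges (14,0,c); (14,11,c); (14,13,c); (15,1,c); (15,11,c); (15,12,c); (16,3,c); (16,12,c); (16,13,c); (17,11,c); (17,12,c); (17,13,c); result: nodes: 0:vx, 1:vx, 2:vx, 3:vx, 4:vx, 5:tri, 8:tri, 11:vx, 12:vx, 13:vx, 14:tri, 15:tri, 16:tri, 17:tri edges: (5,1,c); (5,1,ck); (5,2,c); (5,3,c); (8,0,c); (8,2,c); (8,4,c); (8,4,ck); (14,0,c); (14,11,c); (14,13,c); (15,1,c); (15,11,c); (15,12,c); (16,3,c); (16,12,c); (16,13,c); (17,11,c); (17,12,c); (17,13,c)
step 2: rule r1; match: 0->14, 1->0, 2->11, 3->13; deleted nodes 14; deleted edges (14,0,c); (14,11,c); (14,13,c); added nodes 18, 19, 20, 21, 22, 23, 24; added edges (21,0,c); (21,18,c); (21,20,c); (22,11,c); (22,18,c); (22,19,c); (23,13,c); (23,19,c); (23,20,c); (24,18,c); (24,19,c); (24,20,c); result: nodes: 0:vx, 1:vx, 2:vx, 3:vx, 4:vx, 5:tri, 8:tri, 11:vx, 12:vx, 13:vx, 15:tri, 16:tri, 17:tri, 18:vx, 19:vx, 20:vx, 21:tri, 22:tri, 23:tri, 24:tri edges: (5,1,c); (5,1,ck); (5,2,c); (5,3,c); (8,0,c); (8,2,c); (8,4,c); (8,4,ck); (15,1,c); (15,11,c); (15,12,c); (16,3,c); (16,12,c); (16,13,c); (17,11,c); (17,12,c); (17,13,c); (21,0,c); (21,18,c); (21,20,c); (22,11,c); (22,18,c); (22,19,c); (23,13,c); (23,19,c); (23,20,c); (24,18,c); (24,19,c); (24,20,c)
final:
nodes: 0:vx, 1:vx, 2:vx, 3:vx, 4:vx, 5:tri, 8:tri, 11:vx, 12:vx, 13:vx, 15:tri, 16:tri, 17:tri, 18:vx, 19:vx, 20:vx, 21:tri, 22:tri, 23:tri, 24:tri
edges: (5,1,c); (5,1,ck); (5,2,c); (5,3,c); (8,0,c); (8,2,c); (8,4,c); (8,4,ck); (15,1,c); (15,11,c); (15,12,c); (16,3,c); (16,12,c); (16,13,c); (17,11,c); (17,12,c); (17,13,c); (21,0,c); (21,18,c); (21,20,c); (22,11,c); (22,18,c); (22,19,c); (23,13,c); (23,19,c); (23,20,c); (24,18,c); (24,19,c); (24,20,c)
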